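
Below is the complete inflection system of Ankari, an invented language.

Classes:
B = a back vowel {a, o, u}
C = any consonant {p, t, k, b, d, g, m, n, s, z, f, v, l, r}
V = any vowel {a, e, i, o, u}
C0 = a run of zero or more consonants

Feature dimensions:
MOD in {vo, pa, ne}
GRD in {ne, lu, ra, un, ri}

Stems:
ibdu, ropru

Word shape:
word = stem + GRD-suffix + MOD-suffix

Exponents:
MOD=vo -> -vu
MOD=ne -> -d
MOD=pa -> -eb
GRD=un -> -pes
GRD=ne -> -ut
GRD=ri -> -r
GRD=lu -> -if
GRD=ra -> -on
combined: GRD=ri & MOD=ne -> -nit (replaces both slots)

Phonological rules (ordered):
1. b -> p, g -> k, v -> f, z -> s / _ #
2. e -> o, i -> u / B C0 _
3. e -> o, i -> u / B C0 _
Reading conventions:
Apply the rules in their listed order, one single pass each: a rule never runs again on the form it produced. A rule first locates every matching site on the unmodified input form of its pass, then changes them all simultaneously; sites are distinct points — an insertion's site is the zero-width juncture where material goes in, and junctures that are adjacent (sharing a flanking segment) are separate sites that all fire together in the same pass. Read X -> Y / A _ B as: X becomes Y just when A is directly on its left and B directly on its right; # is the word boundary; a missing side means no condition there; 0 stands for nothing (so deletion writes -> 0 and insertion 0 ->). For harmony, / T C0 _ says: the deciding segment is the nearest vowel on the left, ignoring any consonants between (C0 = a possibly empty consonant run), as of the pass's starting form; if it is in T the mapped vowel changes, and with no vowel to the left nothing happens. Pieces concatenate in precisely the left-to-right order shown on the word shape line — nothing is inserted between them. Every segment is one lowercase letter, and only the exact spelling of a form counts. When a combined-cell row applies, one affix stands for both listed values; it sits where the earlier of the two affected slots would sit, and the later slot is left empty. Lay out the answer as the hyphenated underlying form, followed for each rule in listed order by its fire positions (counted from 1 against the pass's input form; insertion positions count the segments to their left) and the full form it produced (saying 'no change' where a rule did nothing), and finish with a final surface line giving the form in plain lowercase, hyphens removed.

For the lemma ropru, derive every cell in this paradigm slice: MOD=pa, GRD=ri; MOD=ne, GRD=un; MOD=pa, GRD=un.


cell MOD=pa, GRD=ri:
underlying: ropru-r-eb
1. b -> p, g -> k, v -> f, z -> s / _ #: fires at position(s) 8: roprurep
2. e -> o, i -> u / B C0 _: fires at position(s) 7: roprurop
3. e -> o, i -> u / B C0 _: no change
surface: roprurop

cell MOD=ne, GRD=un:
underlying: ropru-pes-d
1. b -> p, g -> k, v -> f, z -> s / _ #: no change
2. e -> o, i -> u / B C0 _: fires at position(s) 7: ropruposd
3. e -> o, i -> u / B C0 _: no change
surface: ropruposd

cell MOD=pa, GRD=un:
underlying: ropru-pes-eb
1. b -> p, g -> k, v -> f, z -> s / _ #: fires at position(s) 10: roprupesep
2. e -> o, i -> u / B C0 _: fires at position(s) 7: ropruposep
3. e -> o, i -> u / B C0 _: fires at position(s) 9: ropruposop
surface: ropruposop


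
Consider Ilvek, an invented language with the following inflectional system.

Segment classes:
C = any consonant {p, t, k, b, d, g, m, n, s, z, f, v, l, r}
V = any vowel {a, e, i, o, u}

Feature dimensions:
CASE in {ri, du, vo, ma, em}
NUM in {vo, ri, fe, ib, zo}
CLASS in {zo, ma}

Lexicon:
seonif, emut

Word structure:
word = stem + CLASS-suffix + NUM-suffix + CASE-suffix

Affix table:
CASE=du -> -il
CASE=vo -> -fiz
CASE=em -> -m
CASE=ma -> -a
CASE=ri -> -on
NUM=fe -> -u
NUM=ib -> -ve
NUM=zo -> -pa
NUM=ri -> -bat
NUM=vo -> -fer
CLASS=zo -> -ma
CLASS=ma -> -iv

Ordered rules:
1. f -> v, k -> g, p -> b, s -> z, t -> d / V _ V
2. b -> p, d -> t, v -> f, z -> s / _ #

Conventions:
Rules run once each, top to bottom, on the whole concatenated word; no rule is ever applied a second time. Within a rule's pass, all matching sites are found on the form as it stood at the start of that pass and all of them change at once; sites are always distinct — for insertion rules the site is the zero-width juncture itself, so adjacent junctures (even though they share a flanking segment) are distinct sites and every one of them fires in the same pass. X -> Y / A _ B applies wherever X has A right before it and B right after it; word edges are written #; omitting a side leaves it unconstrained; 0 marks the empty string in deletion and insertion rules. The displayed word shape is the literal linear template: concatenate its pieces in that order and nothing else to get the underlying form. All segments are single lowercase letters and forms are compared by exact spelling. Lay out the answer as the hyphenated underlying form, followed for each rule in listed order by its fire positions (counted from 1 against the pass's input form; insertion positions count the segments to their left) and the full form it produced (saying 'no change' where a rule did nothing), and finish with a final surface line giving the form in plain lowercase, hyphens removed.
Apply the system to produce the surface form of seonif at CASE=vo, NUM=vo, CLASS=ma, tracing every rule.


underlying: seonif-iv-fer-fiz
1. f -> v, k -> g, p -> b, s -> z, t -> d / V _ V: fires at position(s) 6: seonivivferfiz
2. b -> p, d -> t, v -> f, z -> s / _ #: fires at position(s) 14: seonivivferfis
surface: seonivivferfis


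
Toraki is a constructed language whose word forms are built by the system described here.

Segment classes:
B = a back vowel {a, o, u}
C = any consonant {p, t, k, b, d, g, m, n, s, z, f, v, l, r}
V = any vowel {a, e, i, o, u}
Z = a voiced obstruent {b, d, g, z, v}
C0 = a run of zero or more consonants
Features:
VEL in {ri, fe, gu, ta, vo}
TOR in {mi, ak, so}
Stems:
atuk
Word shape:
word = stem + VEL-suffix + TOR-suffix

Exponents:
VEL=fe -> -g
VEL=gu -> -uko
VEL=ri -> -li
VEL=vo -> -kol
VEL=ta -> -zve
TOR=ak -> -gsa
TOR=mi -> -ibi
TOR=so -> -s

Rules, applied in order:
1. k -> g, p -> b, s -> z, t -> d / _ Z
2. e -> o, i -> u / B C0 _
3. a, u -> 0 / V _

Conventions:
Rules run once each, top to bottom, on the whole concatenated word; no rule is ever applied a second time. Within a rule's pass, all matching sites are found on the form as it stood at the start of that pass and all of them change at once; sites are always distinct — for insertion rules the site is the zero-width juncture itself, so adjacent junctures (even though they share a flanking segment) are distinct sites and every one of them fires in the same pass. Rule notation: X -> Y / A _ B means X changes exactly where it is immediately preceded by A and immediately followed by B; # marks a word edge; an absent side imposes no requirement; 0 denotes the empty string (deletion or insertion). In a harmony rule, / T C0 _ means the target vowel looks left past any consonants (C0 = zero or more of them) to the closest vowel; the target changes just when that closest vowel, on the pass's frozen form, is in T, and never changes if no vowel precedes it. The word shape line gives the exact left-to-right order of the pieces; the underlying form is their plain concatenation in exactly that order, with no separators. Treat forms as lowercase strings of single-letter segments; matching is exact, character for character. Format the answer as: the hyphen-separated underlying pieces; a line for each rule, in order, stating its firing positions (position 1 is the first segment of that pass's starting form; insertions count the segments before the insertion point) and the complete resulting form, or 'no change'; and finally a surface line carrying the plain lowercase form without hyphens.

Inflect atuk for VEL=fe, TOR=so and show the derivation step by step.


underlying: atuk-g-s
1. k -> g, p -> b, s -> z, t -> d / _ Z: fires at position(s) 4: atuggs
2. e -> o, i -> u / B C0 _: no change
3. a, u -> 0 / V _: no change
surface: atuggs


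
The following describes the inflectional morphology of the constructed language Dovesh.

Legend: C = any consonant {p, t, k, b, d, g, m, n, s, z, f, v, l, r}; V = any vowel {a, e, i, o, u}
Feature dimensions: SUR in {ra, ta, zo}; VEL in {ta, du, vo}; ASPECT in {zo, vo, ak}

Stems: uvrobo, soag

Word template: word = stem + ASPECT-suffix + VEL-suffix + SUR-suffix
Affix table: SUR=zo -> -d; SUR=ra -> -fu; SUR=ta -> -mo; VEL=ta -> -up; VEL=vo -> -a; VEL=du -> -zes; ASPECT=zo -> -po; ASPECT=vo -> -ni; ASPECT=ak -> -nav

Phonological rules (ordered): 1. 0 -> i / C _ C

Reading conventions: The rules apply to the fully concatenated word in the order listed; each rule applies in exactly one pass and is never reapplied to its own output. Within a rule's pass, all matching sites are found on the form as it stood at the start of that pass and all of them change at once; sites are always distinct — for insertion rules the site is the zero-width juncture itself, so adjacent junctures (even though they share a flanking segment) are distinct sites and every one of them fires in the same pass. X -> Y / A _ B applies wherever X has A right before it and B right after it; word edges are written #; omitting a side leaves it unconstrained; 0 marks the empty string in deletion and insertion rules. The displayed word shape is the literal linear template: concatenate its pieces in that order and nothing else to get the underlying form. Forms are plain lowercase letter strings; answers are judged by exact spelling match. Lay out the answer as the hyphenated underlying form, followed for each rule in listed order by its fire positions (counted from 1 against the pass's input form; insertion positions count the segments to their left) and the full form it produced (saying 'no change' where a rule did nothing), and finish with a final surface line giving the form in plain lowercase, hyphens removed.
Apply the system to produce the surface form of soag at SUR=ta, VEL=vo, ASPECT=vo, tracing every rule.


underlying: soag-ni-a-mo
1. 0 -> i / C _ C: inserts after position(s) 4: soaginiamo
surface: soaginiamo


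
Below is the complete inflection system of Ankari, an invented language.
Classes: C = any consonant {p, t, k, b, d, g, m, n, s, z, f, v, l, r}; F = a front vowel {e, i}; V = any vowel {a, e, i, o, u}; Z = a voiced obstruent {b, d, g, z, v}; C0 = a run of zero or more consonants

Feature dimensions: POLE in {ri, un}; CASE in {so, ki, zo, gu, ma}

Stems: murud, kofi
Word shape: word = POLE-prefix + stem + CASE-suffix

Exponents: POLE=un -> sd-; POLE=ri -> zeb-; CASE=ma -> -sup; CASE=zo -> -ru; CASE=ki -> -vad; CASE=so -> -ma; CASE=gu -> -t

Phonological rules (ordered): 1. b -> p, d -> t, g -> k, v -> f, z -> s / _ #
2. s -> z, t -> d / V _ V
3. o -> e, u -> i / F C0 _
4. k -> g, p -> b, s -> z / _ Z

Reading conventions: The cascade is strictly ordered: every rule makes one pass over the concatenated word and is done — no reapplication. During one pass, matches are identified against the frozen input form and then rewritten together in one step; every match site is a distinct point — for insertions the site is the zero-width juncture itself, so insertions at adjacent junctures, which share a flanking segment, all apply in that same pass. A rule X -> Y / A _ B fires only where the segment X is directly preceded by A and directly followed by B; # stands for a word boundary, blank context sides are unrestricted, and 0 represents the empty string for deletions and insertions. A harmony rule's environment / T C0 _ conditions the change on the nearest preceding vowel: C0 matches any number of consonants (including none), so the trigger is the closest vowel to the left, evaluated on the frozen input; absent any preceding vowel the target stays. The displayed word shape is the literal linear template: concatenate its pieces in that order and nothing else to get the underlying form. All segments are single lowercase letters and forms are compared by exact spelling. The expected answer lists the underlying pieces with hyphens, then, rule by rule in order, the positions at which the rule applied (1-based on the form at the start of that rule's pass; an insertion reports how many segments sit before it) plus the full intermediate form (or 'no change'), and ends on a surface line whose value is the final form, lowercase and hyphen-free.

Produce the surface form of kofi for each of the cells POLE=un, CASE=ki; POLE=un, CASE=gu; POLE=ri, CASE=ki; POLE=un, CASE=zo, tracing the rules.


cell POLE=un, CASE=ki:
underlying: sd-kofi-vad
1. b -> p, d -> t, g -> k, v -> f, z -> s / _ #: fires at position(s) 9: sdkofivat
2. s -> z, t -> d / V _ V: no change
3. o -> e, u -> i / F C0 _: no change
4. k -> g, p -> b, s -> z / _ Z: fires at position(s) 1: zdkofivat
surface: zdkofivat

cell POLE=un, CASE=gu:
underlying: sd-kofi-t
1. b -> p, d -> t, g -> k, v -> f, z -> s / _ #: no change
2. s -> z, t -> d / V _ V: no change
3. o -> e, u -> i / F C0 _: no change
4. k -> g, p -> b, s -> z / _ Z: fires at position(s) 1: zdkofit
surface: zdkofit

cell POLE=ri, CASE=ki:
underlying: zeb-kofi-vad
1. b -> p, d -> t, g -> k, v -> f, z -> s / _ #: fires at position(s) 10: zebkofivat
2. s -> z, t -> d / V _ V: no change
3. o -> e, u -> i / F C0 _: fires at position(s) 5: zebkefivat
4. k -> g, p -> b, s -> z / _ Z: no change
surface: zebkefivat

cell POLE=un, CASE=zo:
underlying: sd-kofi-ru
1. b -> p, d -> t, g -> k, v -> f, z -> s / _ #: no change
2. s -> z, t -> d / V _ V: no change
3. o -> e, u -> i / F C0 _: fires at position(s) 8: sdkofiri
4. k -> g, p -> b, s -> z / _ Z: fires at position(s) 1: zdkofiri
surface: zdkofiri


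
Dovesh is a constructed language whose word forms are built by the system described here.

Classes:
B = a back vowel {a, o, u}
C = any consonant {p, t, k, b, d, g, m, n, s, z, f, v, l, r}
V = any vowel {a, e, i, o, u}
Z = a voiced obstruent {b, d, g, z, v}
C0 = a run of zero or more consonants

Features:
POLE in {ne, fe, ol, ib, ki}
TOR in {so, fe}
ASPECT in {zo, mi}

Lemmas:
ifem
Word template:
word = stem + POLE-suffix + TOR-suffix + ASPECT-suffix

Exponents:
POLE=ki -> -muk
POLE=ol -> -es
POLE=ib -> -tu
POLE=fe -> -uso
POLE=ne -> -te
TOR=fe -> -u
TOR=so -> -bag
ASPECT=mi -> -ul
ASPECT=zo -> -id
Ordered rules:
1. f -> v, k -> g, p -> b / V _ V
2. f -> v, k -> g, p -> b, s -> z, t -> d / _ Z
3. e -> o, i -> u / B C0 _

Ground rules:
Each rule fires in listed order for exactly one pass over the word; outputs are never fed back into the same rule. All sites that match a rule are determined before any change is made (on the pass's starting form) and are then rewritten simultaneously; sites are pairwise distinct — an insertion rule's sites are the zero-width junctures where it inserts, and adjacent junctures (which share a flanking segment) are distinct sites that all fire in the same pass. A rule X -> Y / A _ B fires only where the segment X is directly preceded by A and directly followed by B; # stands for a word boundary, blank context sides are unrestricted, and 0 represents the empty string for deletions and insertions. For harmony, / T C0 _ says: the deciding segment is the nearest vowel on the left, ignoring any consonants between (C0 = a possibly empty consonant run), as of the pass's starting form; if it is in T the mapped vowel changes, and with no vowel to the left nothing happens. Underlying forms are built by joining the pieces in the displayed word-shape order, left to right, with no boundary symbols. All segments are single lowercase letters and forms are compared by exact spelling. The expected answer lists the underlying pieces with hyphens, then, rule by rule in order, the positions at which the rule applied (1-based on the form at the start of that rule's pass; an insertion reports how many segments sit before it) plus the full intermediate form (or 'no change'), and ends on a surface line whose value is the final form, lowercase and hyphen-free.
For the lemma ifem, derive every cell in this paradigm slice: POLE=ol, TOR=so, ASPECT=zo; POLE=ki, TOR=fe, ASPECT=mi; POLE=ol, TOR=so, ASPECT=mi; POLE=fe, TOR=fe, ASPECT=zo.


cell POLE=ol, TOR=so, ASPECT=zo:
underlying: ifem-es-bag-id
1. f -> v, k -> g, p -> b / V _ V: fires at position(s) 2: ivemesbagid
2. f -> v, k -> g, p -> b, s -> z, t -> d / _ Z: fires at position(s) 6: ivemezbagid
3. e -> o, i -> u / B C0 _: fires at position(s) 10: ivemezbagud
surface: ivemezbagud

cell POLE=ki, TOR=fe, ASPECT=mi:
underlying: ifem-muk-u-ul
1. f -> v, k -> g, p -> b / V _ V: fires at position(s) 2, 7: ivemmuguul
2. f -> v, k -> g, p -> b, s -> z, t -> d / _ Z: no change
3. e -> o, i -> u / B C0 _: no change
surface: ivemmuguul

cell POLE=ol, TOR=so, ASPECT=mi:
underlying: ifem-es-bag-ul
1. f -> v, k -> g, p -> b / V _ V: fires at position(s) 2: ivemesbagul
2. f -> v, k -> g, p -> b, s -> z, t -> d / _ Z: fires at position(s) 6: ivemezbagul
3. e -> o, i -> u / B C0 _: no change
surface: ivemezbagul

cell POLE=fe, TOR=fe, ASPECT=zo:
underlying: ifem-uso-u-id
1. f -> v, k -> g, p -> b / V _ V: fires at position(s) 2: ivemusouid
2. f -> v, k -> g, p -> b, s -> z, t -> d / _ Z: no change
3. e -> o, i -> u / B C0 _: fires at position(s) 9: ivemusouud
surface: ivemusouud


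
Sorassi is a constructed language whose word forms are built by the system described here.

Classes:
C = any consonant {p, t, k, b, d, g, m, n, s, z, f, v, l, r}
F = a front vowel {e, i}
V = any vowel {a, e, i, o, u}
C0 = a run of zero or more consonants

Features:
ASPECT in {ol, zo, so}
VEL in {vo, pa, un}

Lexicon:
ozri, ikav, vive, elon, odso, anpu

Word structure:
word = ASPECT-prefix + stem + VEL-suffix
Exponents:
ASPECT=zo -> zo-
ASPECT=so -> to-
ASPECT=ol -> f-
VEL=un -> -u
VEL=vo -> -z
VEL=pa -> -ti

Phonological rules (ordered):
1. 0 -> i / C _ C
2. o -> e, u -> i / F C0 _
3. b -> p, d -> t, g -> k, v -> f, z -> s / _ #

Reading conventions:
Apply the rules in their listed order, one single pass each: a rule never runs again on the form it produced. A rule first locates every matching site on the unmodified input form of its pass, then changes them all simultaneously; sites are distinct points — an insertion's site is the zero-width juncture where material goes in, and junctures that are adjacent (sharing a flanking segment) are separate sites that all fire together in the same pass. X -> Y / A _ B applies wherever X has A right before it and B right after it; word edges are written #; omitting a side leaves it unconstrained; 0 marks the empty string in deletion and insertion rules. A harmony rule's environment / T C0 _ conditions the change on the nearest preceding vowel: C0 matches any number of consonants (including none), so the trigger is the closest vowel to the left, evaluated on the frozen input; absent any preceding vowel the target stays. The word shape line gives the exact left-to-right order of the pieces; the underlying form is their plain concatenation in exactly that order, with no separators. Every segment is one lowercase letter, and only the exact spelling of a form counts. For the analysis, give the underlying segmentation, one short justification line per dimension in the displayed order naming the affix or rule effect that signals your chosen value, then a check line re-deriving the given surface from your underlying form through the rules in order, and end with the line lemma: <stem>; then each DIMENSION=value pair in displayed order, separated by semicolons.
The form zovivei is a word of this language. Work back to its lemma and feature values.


underlying: zo-vive-u
ASPECT=zo - signalled by the affix zo-
VEL=un - signalled by the affix -u
check: zoviveu -> zoviveu -> zovivei -> zovivei
lemma: vive; ASPECT=zo; VEL=un


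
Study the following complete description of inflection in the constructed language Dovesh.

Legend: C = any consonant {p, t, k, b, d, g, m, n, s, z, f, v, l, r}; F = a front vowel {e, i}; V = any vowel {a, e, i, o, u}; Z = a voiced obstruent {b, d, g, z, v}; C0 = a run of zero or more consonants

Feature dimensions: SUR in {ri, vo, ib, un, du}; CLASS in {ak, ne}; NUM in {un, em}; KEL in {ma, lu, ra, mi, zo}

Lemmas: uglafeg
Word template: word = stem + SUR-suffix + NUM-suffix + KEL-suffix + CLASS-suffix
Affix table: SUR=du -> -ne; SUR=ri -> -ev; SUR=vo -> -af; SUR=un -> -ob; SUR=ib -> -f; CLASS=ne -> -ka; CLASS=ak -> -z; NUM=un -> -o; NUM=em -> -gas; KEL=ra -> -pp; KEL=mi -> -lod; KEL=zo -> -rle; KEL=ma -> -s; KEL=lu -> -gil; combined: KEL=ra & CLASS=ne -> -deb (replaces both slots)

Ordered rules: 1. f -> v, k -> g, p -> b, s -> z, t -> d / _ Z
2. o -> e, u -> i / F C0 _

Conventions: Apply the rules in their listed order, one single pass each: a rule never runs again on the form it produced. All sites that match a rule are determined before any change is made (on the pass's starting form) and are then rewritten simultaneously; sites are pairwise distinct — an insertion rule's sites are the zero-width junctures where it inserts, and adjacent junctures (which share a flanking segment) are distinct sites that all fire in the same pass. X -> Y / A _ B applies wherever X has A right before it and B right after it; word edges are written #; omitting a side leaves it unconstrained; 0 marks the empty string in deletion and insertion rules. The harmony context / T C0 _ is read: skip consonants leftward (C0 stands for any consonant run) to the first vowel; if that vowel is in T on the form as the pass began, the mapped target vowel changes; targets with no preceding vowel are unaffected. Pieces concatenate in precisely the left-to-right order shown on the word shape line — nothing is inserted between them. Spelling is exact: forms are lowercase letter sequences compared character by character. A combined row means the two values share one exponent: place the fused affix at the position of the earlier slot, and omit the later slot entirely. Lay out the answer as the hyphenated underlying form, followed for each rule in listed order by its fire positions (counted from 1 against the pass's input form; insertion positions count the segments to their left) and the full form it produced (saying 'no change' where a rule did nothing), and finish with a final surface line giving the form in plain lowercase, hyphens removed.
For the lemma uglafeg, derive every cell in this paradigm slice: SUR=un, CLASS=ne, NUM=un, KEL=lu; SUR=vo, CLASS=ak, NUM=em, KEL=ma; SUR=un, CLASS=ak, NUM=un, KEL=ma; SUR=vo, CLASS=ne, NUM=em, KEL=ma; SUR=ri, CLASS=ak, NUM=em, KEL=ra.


cell SUR=un, CLASS=ne, NUM=un, KEL=lu:
underlying: uglafeg-ob-o-gil-ka
1. f -> v, k -> g, p -> b, s -> z, t -> d / _ Z: no change
2. o -> e, u -> i / F C0 _: fires at position(s) 8: uglafegebogilka
surface: uglafegebogilka

cell SUR=vo, CLASS=ak, NUM=em, KEL=ma:
underlying: uglafeg-af-gas-s-z
1. f -> v, k -> g, p -> b, s -> z, t -> d / _ Z: fires at position(s) 9, 13: uglafegavgaszz
2. o -> e, u -> i / F C0 _: no change
surface: uglafegavgaszz

cell SUR=un, CLASS=ak, NUM=un, KEL=ma:
underlying: uglafeg-ob-o-s-z
1. f -> v, k -> g, p -> b, s -> z, t -> d / _ Z: fires at position(s) 11: uglafegobozz
2. o -> e, u -> i / F C0 _: fires at position(s) 8: uglafegebozz
surface: uglafegebozz

cell SUR=vo, CLASS=ne, NUM=em, KEL=ma:
underlying: uglafeg-af-gas-s-ka
1. f -> v, k -> g, p -> b, s -> z, t -> d / _ Z: fires at position(s) 9: uglafegavgasska
2. o -> e, u -> i / F C0 _: no change
surface: uglafegavgasska

cell SUR=ri, CLASS=ak, NUM=em, KEL=ra:
underlying: uglafeg-ev-gas-pp-z
1. f -> v, k -> g, p -> b, s -> z, t -> d / _ Z: fires at position(s) 14: uglafegevgaspbz
2. o -> e, u -> i / F C0 _: no change
surface: uglafegevgaspbz


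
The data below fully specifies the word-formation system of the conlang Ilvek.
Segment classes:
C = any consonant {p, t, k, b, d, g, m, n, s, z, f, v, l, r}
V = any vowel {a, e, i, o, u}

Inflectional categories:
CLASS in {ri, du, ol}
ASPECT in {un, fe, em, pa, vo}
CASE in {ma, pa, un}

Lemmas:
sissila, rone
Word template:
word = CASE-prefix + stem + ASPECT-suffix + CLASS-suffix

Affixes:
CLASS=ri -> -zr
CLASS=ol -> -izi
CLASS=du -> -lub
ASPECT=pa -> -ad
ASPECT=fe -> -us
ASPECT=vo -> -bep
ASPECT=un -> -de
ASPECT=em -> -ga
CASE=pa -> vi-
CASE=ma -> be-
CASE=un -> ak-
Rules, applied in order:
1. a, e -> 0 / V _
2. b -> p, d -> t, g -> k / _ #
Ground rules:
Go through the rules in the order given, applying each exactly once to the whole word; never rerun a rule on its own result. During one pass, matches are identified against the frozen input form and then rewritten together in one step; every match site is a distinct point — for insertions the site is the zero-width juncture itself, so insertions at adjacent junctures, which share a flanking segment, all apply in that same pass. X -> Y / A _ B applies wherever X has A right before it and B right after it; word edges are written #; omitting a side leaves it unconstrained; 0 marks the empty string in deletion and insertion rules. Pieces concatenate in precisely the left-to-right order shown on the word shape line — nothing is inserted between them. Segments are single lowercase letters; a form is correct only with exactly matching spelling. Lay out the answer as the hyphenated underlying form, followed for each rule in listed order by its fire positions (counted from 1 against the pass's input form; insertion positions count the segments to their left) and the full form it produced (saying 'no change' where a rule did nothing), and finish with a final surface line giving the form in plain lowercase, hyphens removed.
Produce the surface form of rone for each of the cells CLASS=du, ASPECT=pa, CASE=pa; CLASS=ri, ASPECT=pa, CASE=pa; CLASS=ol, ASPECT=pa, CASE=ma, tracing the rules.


cell CLASS=du, ASPECT=pa, CASE=pa:
underlying: vi-rone-ad-lub
1. a, e -> 0 / V _: fires at position(s) 7: vironedlub
2. b -> p, d -> t, g -> k / _ #: fires at position(s) 10: vironedlup
surface: vironedlup

cell CLASS=ri, ASPECT=pa, CASE=pa:
underlying: vi-rone-ad-zr
1. a, e -> 0 / V _: fires at position(s) 7: vironedzr
2. b -> p, d -> t, g -> k / _ #: no change
surface: vironedzr

cell CLASS=ol, ASPECT=pa, CASE=ma:
underlying: be-rone-ad-izi
1. a, e -> 0 / V _: fires at position(s) 7: beronedizi
2. b -> p, d -> t, g -> k / _ #: no change
surface: beronedizi


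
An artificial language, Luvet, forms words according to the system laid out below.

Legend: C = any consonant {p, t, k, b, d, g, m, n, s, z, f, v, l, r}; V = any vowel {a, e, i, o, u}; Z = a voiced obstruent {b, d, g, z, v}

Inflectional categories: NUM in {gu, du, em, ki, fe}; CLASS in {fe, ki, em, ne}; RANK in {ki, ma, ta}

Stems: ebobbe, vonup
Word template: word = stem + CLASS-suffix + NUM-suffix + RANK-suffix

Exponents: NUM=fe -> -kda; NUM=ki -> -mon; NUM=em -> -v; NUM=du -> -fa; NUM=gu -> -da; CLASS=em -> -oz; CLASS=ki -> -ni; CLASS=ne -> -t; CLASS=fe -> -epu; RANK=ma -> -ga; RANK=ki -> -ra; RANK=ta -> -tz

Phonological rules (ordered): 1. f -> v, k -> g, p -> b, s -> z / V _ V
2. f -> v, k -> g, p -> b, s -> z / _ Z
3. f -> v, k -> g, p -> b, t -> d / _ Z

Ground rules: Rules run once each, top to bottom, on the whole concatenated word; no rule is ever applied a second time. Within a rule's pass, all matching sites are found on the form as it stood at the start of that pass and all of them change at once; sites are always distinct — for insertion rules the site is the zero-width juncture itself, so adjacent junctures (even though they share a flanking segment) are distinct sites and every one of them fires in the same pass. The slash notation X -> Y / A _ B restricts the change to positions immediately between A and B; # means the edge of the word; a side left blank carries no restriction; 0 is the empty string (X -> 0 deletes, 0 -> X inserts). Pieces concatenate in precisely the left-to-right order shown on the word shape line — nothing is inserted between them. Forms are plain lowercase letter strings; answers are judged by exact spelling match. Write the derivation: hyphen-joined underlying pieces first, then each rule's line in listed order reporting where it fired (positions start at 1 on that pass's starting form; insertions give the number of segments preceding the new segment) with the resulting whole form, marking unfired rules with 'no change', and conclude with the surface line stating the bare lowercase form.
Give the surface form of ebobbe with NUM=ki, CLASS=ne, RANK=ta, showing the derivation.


underlying: ebobbe-t-mon-tz
1. f -> v, k -> g, p -> b, s -> z / V _ V: no change
2. f -> v, k -> g, p -> b, s -> z / _ Z: no change
3. f -> v, k -> g, p -> b, t -> d / _ Z: fires at position(s) 11: ebobbetmondz
surface: ebobbetmondz


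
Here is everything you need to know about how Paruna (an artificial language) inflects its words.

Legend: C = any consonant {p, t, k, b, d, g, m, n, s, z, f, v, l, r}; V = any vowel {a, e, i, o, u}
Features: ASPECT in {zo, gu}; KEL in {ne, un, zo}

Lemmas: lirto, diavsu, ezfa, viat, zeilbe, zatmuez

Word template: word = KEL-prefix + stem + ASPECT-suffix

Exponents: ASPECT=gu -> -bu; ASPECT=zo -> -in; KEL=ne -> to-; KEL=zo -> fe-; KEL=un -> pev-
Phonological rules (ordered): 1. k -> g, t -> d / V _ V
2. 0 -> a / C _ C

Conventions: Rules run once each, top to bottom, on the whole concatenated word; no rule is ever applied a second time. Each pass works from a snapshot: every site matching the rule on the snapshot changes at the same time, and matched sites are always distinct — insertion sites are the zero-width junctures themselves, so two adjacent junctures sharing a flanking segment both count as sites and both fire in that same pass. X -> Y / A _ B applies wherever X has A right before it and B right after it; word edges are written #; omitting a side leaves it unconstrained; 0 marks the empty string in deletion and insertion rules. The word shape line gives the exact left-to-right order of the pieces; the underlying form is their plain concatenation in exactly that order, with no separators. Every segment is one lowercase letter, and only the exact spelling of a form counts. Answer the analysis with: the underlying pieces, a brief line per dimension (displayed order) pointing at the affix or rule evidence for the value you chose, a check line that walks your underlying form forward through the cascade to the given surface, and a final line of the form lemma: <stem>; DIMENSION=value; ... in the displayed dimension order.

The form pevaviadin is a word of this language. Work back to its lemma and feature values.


underlying: pev-viat-in
ASPECT=zo - signalled by the affix -in
KEL=un - signalled by the affix pev-
check: pevviatin -> pevviadin -> pevaviadin
lemma: viat; ASPECT=zo; KEL=un


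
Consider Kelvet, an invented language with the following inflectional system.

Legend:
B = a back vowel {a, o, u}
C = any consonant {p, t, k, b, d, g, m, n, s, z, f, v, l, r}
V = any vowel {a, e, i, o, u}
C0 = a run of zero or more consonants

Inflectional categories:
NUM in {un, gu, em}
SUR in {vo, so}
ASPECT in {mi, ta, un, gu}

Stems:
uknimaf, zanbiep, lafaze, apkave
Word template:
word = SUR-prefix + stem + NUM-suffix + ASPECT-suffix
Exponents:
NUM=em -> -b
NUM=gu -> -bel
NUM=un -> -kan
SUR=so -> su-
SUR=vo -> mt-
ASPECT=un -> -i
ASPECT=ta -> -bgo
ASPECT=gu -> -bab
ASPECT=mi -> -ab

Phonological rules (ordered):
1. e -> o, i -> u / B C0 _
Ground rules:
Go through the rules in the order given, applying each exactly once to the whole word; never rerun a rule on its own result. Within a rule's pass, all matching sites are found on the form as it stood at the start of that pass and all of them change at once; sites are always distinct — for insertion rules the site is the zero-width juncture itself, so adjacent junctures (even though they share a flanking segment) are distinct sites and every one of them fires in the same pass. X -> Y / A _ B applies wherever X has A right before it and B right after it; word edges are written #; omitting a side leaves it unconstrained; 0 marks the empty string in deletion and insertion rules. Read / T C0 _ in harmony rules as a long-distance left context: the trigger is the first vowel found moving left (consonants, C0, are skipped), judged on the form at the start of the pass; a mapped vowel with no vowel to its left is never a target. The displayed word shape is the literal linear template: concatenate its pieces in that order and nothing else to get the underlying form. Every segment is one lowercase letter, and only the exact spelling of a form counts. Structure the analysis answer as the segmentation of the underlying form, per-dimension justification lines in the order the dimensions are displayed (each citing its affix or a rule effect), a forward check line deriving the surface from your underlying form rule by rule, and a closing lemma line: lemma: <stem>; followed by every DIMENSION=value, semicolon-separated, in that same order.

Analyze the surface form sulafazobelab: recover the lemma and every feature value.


underlying: su-lafaze-bel-ab
NUM=gu - signalled by the affix -bel
SUR=so - signalled by the affix su-
ASPECT=mi - signalled by the affix -ab
check: sulafazebelab -> sulafazobelab
lemma: lafaze; NUM=gu; SUR=so; ASPECT=mi


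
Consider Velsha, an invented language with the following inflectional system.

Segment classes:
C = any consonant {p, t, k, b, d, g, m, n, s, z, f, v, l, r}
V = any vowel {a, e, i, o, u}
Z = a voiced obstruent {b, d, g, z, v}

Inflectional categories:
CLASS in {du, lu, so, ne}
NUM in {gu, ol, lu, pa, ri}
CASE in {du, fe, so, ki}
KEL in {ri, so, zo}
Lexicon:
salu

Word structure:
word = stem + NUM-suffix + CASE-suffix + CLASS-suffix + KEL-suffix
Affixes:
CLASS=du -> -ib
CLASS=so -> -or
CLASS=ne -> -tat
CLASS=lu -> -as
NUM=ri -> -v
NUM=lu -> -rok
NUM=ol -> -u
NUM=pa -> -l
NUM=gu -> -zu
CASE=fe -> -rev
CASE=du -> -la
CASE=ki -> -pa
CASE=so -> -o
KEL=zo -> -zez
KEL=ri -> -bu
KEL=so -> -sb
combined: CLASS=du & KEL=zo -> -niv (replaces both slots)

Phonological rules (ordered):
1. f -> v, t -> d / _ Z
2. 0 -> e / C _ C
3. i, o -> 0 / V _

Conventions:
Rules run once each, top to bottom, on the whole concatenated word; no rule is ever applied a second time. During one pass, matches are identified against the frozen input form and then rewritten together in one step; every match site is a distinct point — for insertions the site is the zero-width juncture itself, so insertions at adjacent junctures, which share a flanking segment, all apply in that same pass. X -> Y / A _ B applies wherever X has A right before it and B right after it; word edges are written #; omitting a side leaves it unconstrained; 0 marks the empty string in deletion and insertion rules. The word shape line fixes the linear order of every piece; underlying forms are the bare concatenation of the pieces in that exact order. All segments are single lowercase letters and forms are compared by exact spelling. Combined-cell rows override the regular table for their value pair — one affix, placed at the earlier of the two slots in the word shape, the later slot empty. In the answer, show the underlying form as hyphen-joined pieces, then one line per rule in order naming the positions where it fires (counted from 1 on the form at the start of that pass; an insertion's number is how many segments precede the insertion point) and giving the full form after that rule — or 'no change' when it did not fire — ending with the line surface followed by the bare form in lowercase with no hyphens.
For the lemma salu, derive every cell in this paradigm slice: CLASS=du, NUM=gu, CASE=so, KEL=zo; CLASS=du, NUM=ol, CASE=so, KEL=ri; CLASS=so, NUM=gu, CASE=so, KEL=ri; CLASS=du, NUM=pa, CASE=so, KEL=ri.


cell CLASS=du, NUM=gu, CASE=so, KEL=zo:
underlying: salu-zu-o-niv
1. f -> v, t -> d / _ Z: no change
2. 0 -> e / C _ C: no change
3. i, o -> 0 / V _: fires at position(s) 7: saluzuniv
surface: saluzuniv

cell CLASS=du, NUM=ol, CASE=so, KEL=ri:
underlying: salu-u-o-ib-bu
1. f -> v, t -> d / _ Z: no change
2. 0 -> e / C _ C: inserts after position(s) 8: saluuoibebu
3. i, o -> 0 / V _: fires at position(s) 6, 7: saluubebu
surface: saluubebu

cell CLASS=so, NUM=gu, CASE=so, KEL=ri:
underlying: salu-zu-o-or-bu
1. f -> v, t -> d / _ Z: no change
2. 0 -> e / C _ C: inserts after position(s) 9: saluzuoorebu
3. i, o -> 0 / V _: fires at position(s) 7, 8: saluzurebu
surface: saluzurebu

cell CLASS=du, NUM=pa, CASE=so, KEL=ri:
underlying: salu-l-o-ib-bu
1. f -> v, t -> d / _ Z: no change
2. 0 -> e / C _ C: inserts after position(s) 8: saluloibebu
3. i, o -> 0 / V _: fires at position(s) 7: salulobebu
surface: salulobebu


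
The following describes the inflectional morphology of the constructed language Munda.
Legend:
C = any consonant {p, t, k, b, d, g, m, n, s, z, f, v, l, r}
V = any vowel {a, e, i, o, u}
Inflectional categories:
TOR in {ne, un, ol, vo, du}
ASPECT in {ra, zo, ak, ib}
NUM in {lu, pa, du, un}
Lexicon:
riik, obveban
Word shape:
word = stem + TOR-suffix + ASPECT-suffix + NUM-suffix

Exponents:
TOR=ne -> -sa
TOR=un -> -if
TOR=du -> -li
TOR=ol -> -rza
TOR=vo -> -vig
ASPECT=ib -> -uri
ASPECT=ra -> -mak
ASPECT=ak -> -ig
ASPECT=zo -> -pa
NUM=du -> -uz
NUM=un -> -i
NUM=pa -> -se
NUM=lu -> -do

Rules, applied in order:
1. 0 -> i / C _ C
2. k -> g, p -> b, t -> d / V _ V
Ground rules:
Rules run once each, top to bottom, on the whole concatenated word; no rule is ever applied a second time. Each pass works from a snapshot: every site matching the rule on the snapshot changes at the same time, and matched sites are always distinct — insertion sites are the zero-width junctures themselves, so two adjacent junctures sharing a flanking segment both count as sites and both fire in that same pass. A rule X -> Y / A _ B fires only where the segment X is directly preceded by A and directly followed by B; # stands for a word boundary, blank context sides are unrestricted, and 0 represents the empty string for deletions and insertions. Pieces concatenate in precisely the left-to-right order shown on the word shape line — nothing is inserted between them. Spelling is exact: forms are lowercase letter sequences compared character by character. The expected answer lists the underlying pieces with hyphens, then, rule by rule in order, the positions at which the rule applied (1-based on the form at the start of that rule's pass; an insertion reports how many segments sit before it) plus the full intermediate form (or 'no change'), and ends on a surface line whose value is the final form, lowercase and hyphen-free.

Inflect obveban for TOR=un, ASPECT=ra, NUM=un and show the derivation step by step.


underlying: obveban-if-mak-i
1. 0 -> i / C _ C: inserts after position(s) 2, 9: obivebanifimaki
2. k -> g, p -> b, t -> d / V _ V: fires at position(s) 14: obivebanifimagi
surface: obivebanifimagi


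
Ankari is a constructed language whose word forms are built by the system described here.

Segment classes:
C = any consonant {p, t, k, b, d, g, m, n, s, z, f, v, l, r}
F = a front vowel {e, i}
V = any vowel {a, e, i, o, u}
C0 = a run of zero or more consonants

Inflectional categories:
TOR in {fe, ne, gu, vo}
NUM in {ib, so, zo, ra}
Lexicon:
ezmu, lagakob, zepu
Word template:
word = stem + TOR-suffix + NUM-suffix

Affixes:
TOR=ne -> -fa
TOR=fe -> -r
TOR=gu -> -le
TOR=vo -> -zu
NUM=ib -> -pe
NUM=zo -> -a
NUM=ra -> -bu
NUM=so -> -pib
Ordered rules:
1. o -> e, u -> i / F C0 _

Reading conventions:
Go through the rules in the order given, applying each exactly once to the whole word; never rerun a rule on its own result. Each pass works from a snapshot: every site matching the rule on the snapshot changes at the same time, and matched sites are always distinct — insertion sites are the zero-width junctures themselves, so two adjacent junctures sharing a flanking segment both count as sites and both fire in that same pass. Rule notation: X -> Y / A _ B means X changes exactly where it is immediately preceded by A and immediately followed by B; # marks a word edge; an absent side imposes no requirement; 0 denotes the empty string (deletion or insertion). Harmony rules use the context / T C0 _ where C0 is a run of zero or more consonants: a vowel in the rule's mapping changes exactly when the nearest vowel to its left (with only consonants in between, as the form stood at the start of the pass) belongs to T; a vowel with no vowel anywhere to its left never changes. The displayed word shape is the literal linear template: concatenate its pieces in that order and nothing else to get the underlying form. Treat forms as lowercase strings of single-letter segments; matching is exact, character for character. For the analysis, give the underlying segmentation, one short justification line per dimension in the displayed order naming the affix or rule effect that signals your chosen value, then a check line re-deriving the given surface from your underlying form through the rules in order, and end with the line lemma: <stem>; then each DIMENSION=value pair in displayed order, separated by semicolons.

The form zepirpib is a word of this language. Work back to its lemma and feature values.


underlying: zepu-r-pib
TOR=fe - signalled by the affix -r
NUM=so - signalled by the affix -pib
check: zepurpib -> zepirpib
lemma: zepu; TOR=fe; NUM=so
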